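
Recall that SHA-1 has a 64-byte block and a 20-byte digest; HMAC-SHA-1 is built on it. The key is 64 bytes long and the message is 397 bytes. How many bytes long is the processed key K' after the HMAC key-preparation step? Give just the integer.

Key is 64 ≤ 64 bytes, zero-padded: |K'| = 64.

64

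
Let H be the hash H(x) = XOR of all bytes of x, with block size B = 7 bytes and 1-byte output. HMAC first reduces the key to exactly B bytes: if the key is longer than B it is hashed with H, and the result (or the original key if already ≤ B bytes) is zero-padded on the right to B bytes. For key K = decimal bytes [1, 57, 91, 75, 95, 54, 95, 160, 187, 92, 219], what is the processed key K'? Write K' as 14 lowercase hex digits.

|K| = 11 > B = 7, so first hash the key.
H(K): XOR 01⊕39⊕5b⊕4b⊕5f⊕36⊕5f⊕a0⊕bb⊕5c⊕db = 82.
Zero-pad H(K) = 82 to 7 bytes: K' = 82 00 00 00 00 00 00.

82000000000000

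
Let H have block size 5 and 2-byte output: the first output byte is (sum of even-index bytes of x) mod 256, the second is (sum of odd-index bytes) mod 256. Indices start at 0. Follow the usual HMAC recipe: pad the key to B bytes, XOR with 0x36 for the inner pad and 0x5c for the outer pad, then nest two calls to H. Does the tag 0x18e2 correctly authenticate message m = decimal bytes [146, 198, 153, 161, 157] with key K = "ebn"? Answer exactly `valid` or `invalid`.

Key "ebn" = 65 62 6e is 3 bytes ≤ B = 5; zero-pad to 5 bytes: K' = 65 62 6e 00 00.
K' ⊕ ipad = 53 54 58 36 36; K' ⊕ opad = 39 3e 32 5c 5c.
Inner hash: even-index sum = 584 mod 256 = 72; odd-index sum = 594 mod 256 = 82 → 48 52.
Outer hash (recomputed tag): even-index sum = 281 mod 256 = 25; odd-index sum = 226 mod 256 = 226 → 19 e2.
Recomputed tag = 19e2; claimed = 18e2 → mismatch.

invalid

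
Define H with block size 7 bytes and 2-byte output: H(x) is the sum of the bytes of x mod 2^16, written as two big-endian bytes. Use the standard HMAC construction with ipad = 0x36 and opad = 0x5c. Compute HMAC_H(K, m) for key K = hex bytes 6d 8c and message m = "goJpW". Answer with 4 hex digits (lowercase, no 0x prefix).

Key hex bytes 6d 8c is 2 bytes ≤ B = 7; zero-pad to 7 bytes: K' = 6d 8c 00 00 00 00 00.
K' ⊕ ipad = 5b ba 36 36 36 36 36.  K' ⊕ opad = 31 d0 5c 5c 5c 5c 5c.
Inner input = (K'⊕ipad) ∥ m = 5b ba 36 36 36 36 36 ∥ 67 6f 4a 70 57.
Inner hash: sum = 91+186+54+54+54+54+54+103+111+74+112+87 = 1034 → 04 0a.
Outer input = (K'⊕opad) ∥ inner = 31 d0 5c 5c 5c 5c 5c ∥ 04 0a.
Outer hash (tag): sum = 49+208+92+92+92+92+92+4+10 = 731 → 02 db.

02db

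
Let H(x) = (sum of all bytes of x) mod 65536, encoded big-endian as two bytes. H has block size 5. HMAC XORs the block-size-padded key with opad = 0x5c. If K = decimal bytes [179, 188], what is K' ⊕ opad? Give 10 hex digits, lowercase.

efe05c5c5c

Key decimal bytes [179, 188] = b3 bc is 2 bytes ≤ B = 5; zero-pad to 5 bytes: K' = b3 bc 00 00 00.
XOR each byte with 0x5c: b3⊕5c=ef, bc⊕5c=e0, 00⊕5c=5c, 00⊕5c=5c, 00⊕5c=5c.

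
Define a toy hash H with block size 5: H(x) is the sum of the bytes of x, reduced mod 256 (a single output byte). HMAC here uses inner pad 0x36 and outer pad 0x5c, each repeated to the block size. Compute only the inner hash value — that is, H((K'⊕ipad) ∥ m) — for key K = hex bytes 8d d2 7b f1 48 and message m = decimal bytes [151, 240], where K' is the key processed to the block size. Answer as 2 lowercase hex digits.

b8

Key hex bytes 8d d2 7b f1 48 is exactly B = 5 bytes: K' = 8d d2 7b f1 48.
K' ⊕ ipad = bb e4 4d c7 7e.
Inner input = bb e4 4d c7 7e ∥ 97 f0.
Inner hash: sum = 187+228+77+199+126+151+240 = 1208; mod 256 = 184 → b8.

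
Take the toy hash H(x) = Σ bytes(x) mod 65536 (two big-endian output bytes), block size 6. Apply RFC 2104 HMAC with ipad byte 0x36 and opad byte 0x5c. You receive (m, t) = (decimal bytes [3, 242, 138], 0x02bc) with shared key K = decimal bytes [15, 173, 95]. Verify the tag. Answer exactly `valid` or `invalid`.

Key decimal bytes [15, 173, 95] = 0f ad 5f is 3 bytes ≤ B = 6; zero-pad to 6 bytes: K' = 0f ad 5f 00 00 00.
K' ⊕ ipad = 39 9b 69 36 36 36; K' ⊕ opad = 53 f1 03 5c 5c 5c.
Inner hash: sum = 57+155+105+54+54+54+3+242+138 = 862 → 03 5e.
Outer hash (recomputed tag): sum = 83+241+3+92+92+92+3+94 = 700 → 02 bc.
Recomputed tag = 02bc; claimed = 02bc → match.

valid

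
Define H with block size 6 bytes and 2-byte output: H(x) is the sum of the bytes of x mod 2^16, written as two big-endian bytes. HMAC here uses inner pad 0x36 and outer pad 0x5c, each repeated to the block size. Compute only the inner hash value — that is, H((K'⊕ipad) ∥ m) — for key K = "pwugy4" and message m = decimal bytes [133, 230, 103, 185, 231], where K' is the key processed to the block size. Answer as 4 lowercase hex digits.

04de

Key "pwugy4" = 70 77 75 67 79 34 is exactly B = 6 bytes: K' = 70 77 75 67 79 34.
K' ⊕ ipad = 46 41 43 51 4f 02.
Inner input = 46 41 43 51 4f 02 ∥ 85 e6 67 b9 e7.
Inner hash: sum = 70+65+67+81+79+2+133+230+103+185+231 = 1246 → 04 de.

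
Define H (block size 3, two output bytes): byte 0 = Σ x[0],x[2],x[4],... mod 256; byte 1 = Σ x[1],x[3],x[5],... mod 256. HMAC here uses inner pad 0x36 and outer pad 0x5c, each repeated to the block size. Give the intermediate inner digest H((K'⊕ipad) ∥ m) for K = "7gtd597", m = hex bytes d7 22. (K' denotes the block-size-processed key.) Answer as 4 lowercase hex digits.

7909

Key "7gtd597" = 37 67 74 64 35 39 37 is 7 bytes > B = 3, so hash it first: H(key) = 17 04, then zero-pad to 3 bytes: K' = 17 04 00.
K' ⊕ ipad = 21 32 36.
Inner input = 21 32 36 ∥ d7 22.
Inner hash: even-index sum = 121 mod 256 = 121; odd-index sum = 265 mod 256 = 9 → 79 09.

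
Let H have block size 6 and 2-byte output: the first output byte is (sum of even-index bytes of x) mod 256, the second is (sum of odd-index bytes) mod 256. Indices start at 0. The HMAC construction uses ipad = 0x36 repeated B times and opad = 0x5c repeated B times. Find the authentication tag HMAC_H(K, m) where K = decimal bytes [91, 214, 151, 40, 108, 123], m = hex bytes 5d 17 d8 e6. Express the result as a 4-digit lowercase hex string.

Key decimal bytes [91, 214, 151, 40, 108, 123] = 5b d6 97 28 6c 7b is exactly B = 6 bytes: K' = 5b d6 97 28 6c 7b.
K' ⊕ ipad = 6d e0 a1 1e 5a 4d.  K' ⊕ opad = 07 8a cb 74 30 27.
Inner input = (K'⊕ipad) ∥ m = 6d e0 a1 1e 5a 4d ∥ 5d 17 d8 e6.
Inner hash: even-index sum = 669 mod 256 = 157; odd-index sum = 584 mod 256 = 72 → 9d 48.
Outer input = (K'⊕opad) ∥ inner = 07 8a cb 74 30 27 ∥ 9d 48.
Outer hash (tag): even-index sum = 415 mod 256 = 159; odd-index sum = 365 mod 256 = 109 → 9f 6d.

9f6d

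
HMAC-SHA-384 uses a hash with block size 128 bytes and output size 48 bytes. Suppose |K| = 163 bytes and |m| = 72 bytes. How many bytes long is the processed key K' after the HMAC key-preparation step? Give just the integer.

Key is 163 > 128 bytes, so it is hashed to 48 bytes then zero-padded to 128: |K'| = 128.

128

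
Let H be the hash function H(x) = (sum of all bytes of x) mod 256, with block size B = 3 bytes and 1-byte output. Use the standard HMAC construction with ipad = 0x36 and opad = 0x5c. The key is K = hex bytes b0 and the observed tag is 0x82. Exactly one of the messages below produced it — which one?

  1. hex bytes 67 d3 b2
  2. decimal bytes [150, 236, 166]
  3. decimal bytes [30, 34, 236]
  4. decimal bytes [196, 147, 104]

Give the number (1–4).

Key hex bytes b0 is 1 byte ≤ B = 3; zero-pad to 3 bytes: K' = b0 00 00.
K' ⊕ ipad = 86 36 36; K' ⊕ opad = ec 5c 5c.
m1: inner = H(86 36 36 67 d3 b2) = de; tag = H(ec 5c 5c de) = 82 ← matches
m2: inner = H(86 36 36 96 ec a6) = 1a; tag = H(ec 5c 5c 1a) = be
m3: inner = H(86 36 36 1e 22 ec) = 1e; tag = H(ec 5c 5c 1e) = c2
m4: inner = H(86 36 36 c4 93 68) = b1; tag = H(ec 5c 5c b1) = 55

1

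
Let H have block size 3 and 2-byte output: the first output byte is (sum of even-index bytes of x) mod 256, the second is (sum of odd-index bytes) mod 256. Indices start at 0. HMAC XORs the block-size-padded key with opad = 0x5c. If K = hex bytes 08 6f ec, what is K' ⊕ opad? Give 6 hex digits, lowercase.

5433b0

Key hex bytes 08 6f ec is exactly B = 3 bytes: K' = 08 6f ec.
XOR each byte with 0x5c: 08⊕5c=54, 6f⊕5c=33, ec⊕5c=b0.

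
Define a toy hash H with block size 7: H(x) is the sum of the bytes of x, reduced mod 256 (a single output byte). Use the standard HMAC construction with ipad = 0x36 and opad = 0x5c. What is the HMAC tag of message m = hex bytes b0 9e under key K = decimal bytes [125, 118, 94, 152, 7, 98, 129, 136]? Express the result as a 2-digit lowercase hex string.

Key decimal bytes [125, 118, 94, 152, 7, 98, 129, 136] = 7d 76 5e 98 07 62 81 88 is 8 bytes > B = 7, so hash it first: H(key) = 5b, then zero-pad to 7 bytes: K' = 5b 00 00 00 00 00 00.
K' ⊕ ipad = 6d 36 36 36 36 36 36.  K' ⊕ opad = 07 5c 5c 5c 5c 5c 5c.
Inner input = (K'⊕ipad) ∥ m = 6d 36 36 36 36 36 36 ∥ b0 9e.
Inner hash: sum = 109+54+54+54+54+54+54+176+158 = 767; mod 256 = 255 → ff.
Outer input = (K'⊕opad) ∥ inner = 07 5c 5c 5c 5c 5c 5c ∥ ff.
Outer hash (tag): sum = 7+92+92+92+92+92+92+255 = 814; mod 256 = 46 → 2e.

2e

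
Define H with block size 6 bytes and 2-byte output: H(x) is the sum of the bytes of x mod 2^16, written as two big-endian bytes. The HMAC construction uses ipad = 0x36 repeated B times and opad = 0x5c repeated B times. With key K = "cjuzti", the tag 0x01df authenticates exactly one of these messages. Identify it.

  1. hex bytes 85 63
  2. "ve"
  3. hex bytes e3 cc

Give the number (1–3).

2

Key "cjuzti" = 63 6a 75 7a 74 69 is exactly B = 6 bytes: K' = 63 6a 75 7a 74 69.
K' ⊕ ipad = 55 5c 43 4c 42 5f; K' ⊕ opad = 3f 36 29 26 28 35.
m1: inner = H(55 5c 43 4c 42 5f 85 63) = 02 c9; tag = H(3f 36 29 26 28 35 02 c9) = 01ec
m2: inner = H(55 5c 43 4c 42 5f 76 65) = 02 bc; tag = H(3f 36 29 26 28 35 02 bc) = 01df ← matches
m3: inner = H(55 5c 43 4c 42 5f e3 cc) = 03 90; tag = H(3f 36 29 26 28 35 03 90) = 01b4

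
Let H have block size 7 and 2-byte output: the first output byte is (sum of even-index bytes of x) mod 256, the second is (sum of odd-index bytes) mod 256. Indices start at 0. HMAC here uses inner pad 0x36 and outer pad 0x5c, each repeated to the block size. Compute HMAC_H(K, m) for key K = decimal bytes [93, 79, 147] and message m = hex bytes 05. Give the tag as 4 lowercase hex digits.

7247

Key decimal bytes [93, 79, 147] = 5d 4f 93 is 3 bytes ≤ B = 7; zero-pad to 7 bytes: K' = 5d 4f 93 00 00 00 00.
K' ⊕ ipad = 6b 79 a5 36 36 36 36.  K' ⊕ opad = 01 13 cf 5c 5c 5c 5c.
Inner input = (K'⊕ipad) ∥ m = 6b 79 a5 36 36 36 36 ∥ 05.
Inner hash: even-index sum = 380 mod 256 = 124; odd-index sum = 234 mod 256 = 234 → 7c ea.
Outer input = (K'⊕opad) ∥ inner = 01 13 cf 5c 5c 5c 5c ∥ 7c ea.
Outer hash (tag): even-index sum = 626 mod 256 = 114; odd-index sum = 327 mod 256 = 71 → 72 47.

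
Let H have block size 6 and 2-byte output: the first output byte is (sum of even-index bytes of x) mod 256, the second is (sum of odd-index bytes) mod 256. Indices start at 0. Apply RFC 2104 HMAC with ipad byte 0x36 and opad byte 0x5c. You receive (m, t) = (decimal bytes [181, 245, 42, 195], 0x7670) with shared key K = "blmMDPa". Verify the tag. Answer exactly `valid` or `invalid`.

invalid

Key "blmMDPa" = 62 6c 6d 4d 44 50 61 is 7 bytes > B = 6, so hash it first: H(key) = 74 09, then zero-pad to 6 bytes: K' = 74 09 00 00 00 00.
K' ⊕ ipad = 42 3f 36 36 36 36; K' ⊕ opad = 28 55 5c 5c 5c 5c.
Inner hash: even-index sum = 397 mod 256 = 141; odd-index sum = 611 mod 256 = 99 → 8d 63.
Outer hash (recomputed tag): even-index sum = 365 mod 256 = 109; odd-index sum = 368 mod 256 = 112 → 6d 70.
Recomputed tag = 6d70; claimed = 7670 → mismatch.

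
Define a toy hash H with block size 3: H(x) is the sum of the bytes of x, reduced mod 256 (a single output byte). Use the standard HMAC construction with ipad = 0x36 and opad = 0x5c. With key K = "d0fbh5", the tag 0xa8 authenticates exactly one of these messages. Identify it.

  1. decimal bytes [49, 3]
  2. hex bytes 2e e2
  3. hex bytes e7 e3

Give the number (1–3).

Key "d0fbh5" = 64 30 66 62 68 35 is 6 bytes > B = 3, so hash it first: H(key) = f9, then zero-pad to 3 bytes: K' = f9 00 00.
K' ⊕ ipad = cf 36 36; K' ⊕ opad = a5 5c 5c.
m1: inner = H(cf 36 36 31 03) = 6f; tag = H(a5 5c 5c 6f) = cc
m2: inner = H(cf 36 36 2e e2) = 4b; tag = H(a5 5c 5c 4b) = a8 ← matches
m3: inner = H(cf 36 36 e7 e3) = 05; tag = H(a5 5c 5c 05) = 62

2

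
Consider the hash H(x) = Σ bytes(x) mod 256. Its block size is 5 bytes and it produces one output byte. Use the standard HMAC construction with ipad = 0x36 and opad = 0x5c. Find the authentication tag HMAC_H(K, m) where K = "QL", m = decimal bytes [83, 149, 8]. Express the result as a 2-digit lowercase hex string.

Key "QL" = 51 4c is 2 bytes ≤ B = 5; zero-pad to 5 bytes: K' = 51 4c 00 00 00.
K' ⊕ ipad = 67 7a 36 36 36.  K' ⊕ opad = 0d 10 5c 5c 5c.
Inner input = (K'⊕ipad) ∥ m = 67 7a 36 36 36 ∥ 53 95 08.
Inner hash: sum = 103+122+54+54+54+83+149+8 = 627; mod 256 = 115 → 73.
Outer input = (K'⊕opad) ∥ inner = 0d 10 5c 5c 5c ∥ 73.
Outer hash (tag): sum = 13+16+92+92+92+115 = 420; mod 256 = 164 → a4.

a4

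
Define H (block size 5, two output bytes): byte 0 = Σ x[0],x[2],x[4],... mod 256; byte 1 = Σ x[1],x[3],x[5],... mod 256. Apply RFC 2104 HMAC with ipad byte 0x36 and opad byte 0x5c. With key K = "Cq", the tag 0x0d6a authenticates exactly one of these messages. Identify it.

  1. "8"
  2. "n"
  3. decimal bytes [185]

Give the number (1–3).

3

Key "Cq" = 43 71 is 2 bytes ≤ B = 5; zero-pad to 5 bytes: K' = 43 71 00 00 00.
K' ⊕ ipad = 75 47 36 36 36; K' ⊕ opad = 1f 2d 5c 5c 5c.
m1: inner = H(75 47 36 36 36 38) = e1 b5; tag = H(1f 2d 5c 5c 5c e1 b5) = 8c6a
m2: inner = H(75 47 36 36 36 6e) = e1 eb; tag = H(1f 2d 5c 5c 5c e1 eb) = c26a
m3: inner = H(75 47 36 36 36 b9) = e1 36; tag = H(1f 2d 5c 5c 5c e1 36) = 0d6a ← matches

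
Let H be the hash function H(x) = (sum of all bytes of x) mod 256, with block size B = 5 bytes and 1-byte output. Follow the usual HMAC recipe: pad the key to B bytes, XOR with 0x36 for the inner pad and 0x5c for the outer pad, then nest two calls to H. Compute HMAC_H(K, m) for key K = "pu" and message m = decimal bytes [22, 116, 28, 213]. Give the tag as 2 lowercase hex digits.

0f

Key "pu" = 70 75 is 2 bytes ≤ B = 5; zero-pad to 5 bytes: K' = 70 75 00 00 00.
K' ⊕ ipad = 46 43 36 36 36.  K' ⊕ opad = 2c 29 5c 5c 5c.
Inner input = (K'⊕ipad) ∥ m = 46 43 36 36 36 ∥ 16 74 1c d5.
Inner hash: sum = 70+67+54+54+54+22+116+28+213 = 678; mod 256 = 166 → a6.
Outer input = (K'⊕opad) ∥ inner = 2c 29 5c 5c 5c ∥ a6.
Outer hash (tag): sum = 44+41+92+92+92+166 = 527; mod 256 = 15 → 0f.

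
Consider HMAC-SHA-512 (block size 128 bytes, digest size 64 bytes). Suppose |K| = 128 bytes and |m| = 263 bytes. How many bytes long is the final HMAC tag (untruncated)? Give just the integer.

The tag is one SHA-512 digest: 64 bytes.

64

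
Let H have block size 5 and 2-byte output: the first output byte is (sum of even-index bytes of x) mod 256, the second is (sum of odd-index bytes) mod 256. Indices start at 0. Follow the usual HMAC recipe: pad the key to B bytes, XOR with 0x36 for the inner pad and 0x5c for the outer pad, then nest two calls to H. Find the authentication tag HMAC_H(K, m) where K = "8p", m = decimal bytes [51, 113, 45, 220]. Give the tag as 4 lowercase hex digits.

Key "8p" = 38 70 is 2 bytes ≤ B = 5; zero-pad to 5 bytes: K' = 38 70 00 00 00.
K' ⊕ ipad = 0e 46 36 36 36.  K' ⊕ opad = 64 2c 5c 5c 5c.
Inner input = (K'⊕ipad) ∥ m = 0e 46 36 36 36 ∥ 33 71 2d dc.
Inner hash: even-index sum = 455 mod 256 = 199; odd-index sum = 220 mod 256 = 220 → c7 dc.
Outer input = (K'⊕opad) ∥ inner = 64 2c 5c 5c 5c ∥ c7 dc.
Outer hash (tag): even-index sum = 504 mod 256 = 248; odd-index sum = 335 mod 256 = 79 → f8 4f.

f84f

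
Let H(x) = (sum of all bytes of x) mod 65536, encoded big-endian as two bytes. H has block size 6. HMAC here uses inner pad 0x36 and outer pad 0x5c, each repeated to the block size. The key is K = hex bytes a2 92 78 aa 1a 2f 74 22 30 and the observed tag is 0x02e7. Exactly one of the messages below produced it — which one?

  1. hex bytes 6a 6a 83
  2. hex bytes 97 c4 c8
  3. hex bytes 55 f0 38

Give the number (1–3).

3

Key hex bytes a2 92 78 aa 1a 2f 74 22 30 is 9 bytes > B = 6, so hash it first: H(key) = 03 65, then zero-pad to 6 bytes: K' = 03 65 00 00 00 00.
K' ⊕ ipad = 35 53 36 36 36 36; K' ⊕ opad = 5f 39 5c 5c 5c 5c.
m1: inner = H(35 53 36 36 36 36 6a 6a 83) = 02 b7; tag = H(5f 39 5c 5c 5c 5c 02 b7) = 02c1
m2: inner = H(35 53 36 36 36 36 97 c4 c8) = 03 83; tag = H(5f 39 5c 5c 5c 5c 03 83) = 028e
m3: inner = H(35 53 36 36 36 36 55 f0 38) = 02 dd; tag = H(5f 39 5c 5c 5c 5c 02 dd) = 02e7 ← matches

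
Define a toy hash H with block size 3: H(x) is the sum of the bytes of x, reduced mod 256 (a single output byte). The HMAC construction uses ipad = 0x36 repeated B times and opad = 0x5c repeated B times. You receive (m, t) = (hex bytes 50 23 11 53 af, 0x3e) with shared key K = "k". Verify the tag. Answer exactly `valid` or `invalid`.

Key "k" = 6b is 1 byte ≤ B = 3; zero-pad to 3 bytes: K' = 6b 00 00.
K' ⊕ ipad = 5d 36 36; K' ⊕ opad = 37 5c 5c.
Inner hash: sum = 93+54+54+80+35+17+83+175 = 591; mod 256 = 79 → 4f.
Outer hash (recomputed tag): sum = 55+92+92+79 = 318; mod 256 = 62 → 3e.
Recomputed tag = 3e; claimed = 3e → match.

valid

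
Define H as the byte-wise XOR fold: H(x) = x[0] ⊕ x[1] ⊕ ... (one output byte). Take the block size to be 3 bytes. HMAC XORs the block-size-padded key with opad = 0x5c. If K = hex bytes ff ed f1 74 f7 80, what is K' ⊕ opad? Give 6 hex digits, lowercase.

Key hex bytes ff ed f1 74 f7 80 is 6 bytes > B = 3, so hash it first: H(key) = e0, then zero-pad to 3 bytes: K' = e0 00 00.
XOR each byte with 0x5c: e0⊕5c=bc, 00⊕5c=5c, 00⊕5c=5c.

bc5c5c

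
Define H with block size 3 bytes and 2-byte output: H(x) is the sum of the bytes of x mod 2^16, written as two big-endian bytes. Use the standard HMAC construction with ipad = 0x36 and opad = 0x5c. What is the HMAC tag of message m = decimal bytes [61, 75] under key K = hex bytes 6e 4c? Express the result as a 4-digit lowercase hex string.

Key hex bytes 6e 4c is 2 bytes ≤ B = 3; zero-pad to 3 bytes: K' = 6e 4c 00.
K' ⊕ ipad = 58 7a 36.  K' ⊕ opad = 32 10 5c.
Inner input = (K'⊕ipad) ∥ m = 58 7a 36 ∥ 3d 4b.
Inner hash: sum = 88+122+54+61+75 = 400 → 01 90.
Outer input = (K'⊕opad) ∥ inner = 32 10 5c ∥ 01 90.
Outer hash (tag): sum = 50+16+92+1+144 = 303 → 01 2f.

012f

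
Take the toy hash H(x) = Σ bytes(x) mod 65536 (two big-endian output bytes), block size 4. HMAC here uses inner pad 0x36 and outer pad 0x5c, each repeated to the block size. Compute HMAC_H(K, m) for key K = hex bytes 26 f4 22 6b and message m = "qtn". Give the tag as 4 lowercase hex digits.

026f

Key hex bytes 26 f4 22 6b is exactly B = 4 bytes: K' = 26 f4 22 6b.
K' ⊕ ipad = 10 c2 14 5d.  K' ⊕ opad = 7a a8 7e 37.
Inner input = (K'⊕ipad) ∥ m = 10 c2 14 5d ∥ 71 74 6e.
Inner hash: sum = 16+194+20+93+113+116+110 = 662 → 02 96.
Outer input = (K'⊕opad) ∥ inner = 7a a8 7e 37 ∥ 02 96.
Outer hash (tag): sum = 122+168+126+55+2+150 = 623 → 02 6f.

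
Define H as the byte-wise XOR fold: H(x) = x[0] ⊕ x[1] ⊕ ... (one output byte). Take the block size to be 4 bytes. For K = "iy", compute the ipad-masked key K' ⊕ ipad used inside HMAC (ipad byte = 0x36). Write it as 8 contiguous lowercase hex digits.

Key "iy" = 69 79 is 2 bytes ≤ B = 4; zero-pad to 4 bytes: K' = 69 79 00 00.
XOR each byte with 0x36: 69⊕36=5f, 79⊕36=4f, 00⊕36=36, 00⊕36=36.

5f4f3636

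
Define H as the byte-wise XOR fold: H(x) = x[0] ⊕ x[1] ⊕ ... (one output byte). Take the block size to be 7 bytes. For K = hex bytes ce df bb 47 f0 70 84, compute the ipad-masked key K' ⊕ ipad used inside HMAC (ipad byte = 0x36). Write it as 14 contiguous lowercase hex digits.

Key hex bytes ce df bb 47 f0 70 84 is exactly B = 7 bytes: K' = ce df bb 47 f0 70 84.
XOR each byte with 0x36: ce⊕36=f8, df⊕36=e9, bb⊕36=8d, 47⊕36=71, f0⊕36=c6, 70⊕36=46, 84⊕36=b2.

f8e98d71c646b2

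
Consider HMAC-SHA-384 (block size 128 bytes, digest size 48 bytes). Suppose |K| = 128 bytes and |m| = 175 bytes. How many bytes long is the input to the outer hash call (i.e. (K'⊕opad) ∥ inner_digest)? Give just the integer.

176

Key is 128 ≤ 128 bytes, zero-padded: |K'| = 128.
Outer input = (K'⊕opad) ∥ H(inner) → 128 + 48 = 176 bytes.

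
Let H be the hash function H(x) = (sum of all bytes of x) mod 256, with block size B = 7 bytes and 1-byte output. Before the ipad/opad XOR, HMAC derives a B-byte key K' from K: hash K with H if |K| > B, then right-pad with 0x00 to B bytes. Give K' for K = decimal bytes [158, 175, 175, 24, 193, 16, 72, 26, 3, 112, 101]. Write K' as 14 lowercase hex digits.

1f000000000000

|K| = 11 > B = 7, so first hash the key.
H(K): sum = 158+175+175+24+193+16+72+26+3+112+101 = 1055; mod 256 = 31 → 1f.
Zero-pad H(K) = 1f to 7 bytes: K' = 1f 00 00 00 00 00 00.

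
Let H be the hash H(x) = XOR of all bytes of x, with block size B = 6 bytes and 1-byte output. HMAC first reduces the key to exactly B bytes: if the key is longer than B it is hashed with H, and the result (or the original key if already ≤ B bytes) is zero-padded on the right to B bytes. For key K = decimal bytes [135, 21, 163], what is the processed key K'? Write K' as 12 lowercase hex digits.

8715a3000000

Key decimal bytes [135, 21, 163] = 87 15 a3 is 3 bytes ≤ B = 6; zero-pad to 6 bytes: K' = 87 15 a3 00 00 00.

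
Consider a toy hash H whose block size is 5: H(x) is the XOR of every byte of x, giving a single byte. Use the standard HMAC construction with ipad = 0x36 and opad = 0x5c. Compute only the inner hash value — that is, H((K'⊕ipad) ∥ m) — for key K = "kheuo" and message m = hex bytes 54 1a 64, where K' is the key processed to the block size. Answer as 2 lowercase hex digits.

Key "kheuo" = 6b 68 65 75 6f is exactly B = 5 bytes: K' = 6b 68 65 75 6f.
K' ⊕ ipad = 5d 5e 53 43 59.
Inner input = 5d 5e 53 43 59 ∥ 54 1a 64.
Inner hash: XOR 5d⊕5e⊕53⊕43⊕59⊕54⊕1a⊕64 = 60.

60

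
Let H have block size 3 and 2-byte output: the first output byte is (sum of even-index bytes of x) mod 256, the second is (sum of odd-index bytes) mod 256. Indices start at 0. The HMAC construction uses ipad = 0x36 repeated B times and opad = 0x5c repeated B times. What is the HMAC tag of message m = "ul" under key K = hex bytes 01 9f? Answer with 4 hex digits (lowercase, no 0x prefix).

Key hex bytes 01 9f is 2 bytes ≤ B = 3; zero-pad to 3 bytes: K' = 01 9f 00.
K' ⊕ ipad = 37 a9 36.  K' ⊕ opad = 5d c3 5c.
Inner input = (K'⊕ipad) ∥ m = 37 a9 36 ∥ 75 6c.
Inner hash: even-index sum = 217 mod 256 = 217; odd-index sum = 286 mod 256 = 30 → d9 1e.
Outer input = (K'⊕opad) ∥ inner = 5d c3 5c ∥ d9 1e.
Outer hash (tag): even-index sum = 215 mod 256 = 215; odd-index sum = 412 mod 256 = 156 → d7 9c.

d79c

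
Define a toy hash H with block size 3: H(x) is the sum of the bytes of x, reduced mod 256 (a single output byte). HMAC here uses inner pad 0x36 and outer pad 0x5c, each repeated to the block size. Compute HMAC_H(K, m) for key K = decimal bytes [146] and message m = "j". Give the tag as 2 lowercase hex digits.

Key decimal bytes [146] = 92 is 1 byte ≤ B = 3; zero-pad to 3 bytes: K' = 92 00 00.
K' ⊕ ipad = a4 36 36.  K' ⊕ opad = ce 5c 5c.
Inner input = (K'⊕ipad) ∥ m = a4 36 36 ∥ 6a.
Inner hash: sum = 164+54+54+106 = 378; mod 256 = 122 → 7a.
Outer input = (K'⊕opad) ∥ inner = ce 5c 5c ∥ 7a.
Outer hash (tag): sum = 206+92+92+122 = 512; mod 256 = 0 → 00.

00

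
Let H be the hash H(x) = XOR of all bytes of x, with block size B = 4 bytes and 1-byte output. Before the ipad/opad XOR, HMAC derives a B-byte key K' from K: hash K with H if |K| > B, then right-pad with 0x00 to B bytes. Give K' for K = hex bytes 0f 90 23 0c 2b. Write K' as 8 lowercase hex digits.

|K| = 5 > B = 4, so first hash the key.
H(K): XOR 0f⊕90⊕23⊕0c⊕2b = 9b.
Zero-pad H(K) = 9b to 4 bytes: K' = 9b 00 00 00.

9b000000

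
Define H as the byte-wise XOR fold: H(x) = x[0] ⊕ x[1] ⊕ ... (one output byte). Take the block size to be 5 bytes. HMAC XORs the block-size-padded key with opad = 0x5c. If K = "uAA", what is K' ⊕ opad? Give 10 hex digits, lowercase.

Key "uAA" = 75 41 41 is 3 bytes ≤ B = 5; zero-pad to 5 bytes: K' = 75 41 41 00 00.
XOR each byte with 0x5c: 75⊕5c=29, 41⊕5c=1d, 41⊕5c=1d, 00⊕5c=5c, 00⊕5c=5c.

291d1d5c5c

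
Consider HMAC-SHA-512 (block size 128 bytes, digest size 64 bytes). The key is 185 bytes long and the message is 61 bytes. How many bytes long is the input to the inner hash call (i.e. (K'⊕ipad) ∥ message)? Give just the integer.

Key is 185 > 128 bytes, so it is hashed to 64 bytes then zero-padded to 128: |K'| = 128.
Inner input = (K'⊕ipad) ∥ m → 128 + 61 = 189 bytes.

189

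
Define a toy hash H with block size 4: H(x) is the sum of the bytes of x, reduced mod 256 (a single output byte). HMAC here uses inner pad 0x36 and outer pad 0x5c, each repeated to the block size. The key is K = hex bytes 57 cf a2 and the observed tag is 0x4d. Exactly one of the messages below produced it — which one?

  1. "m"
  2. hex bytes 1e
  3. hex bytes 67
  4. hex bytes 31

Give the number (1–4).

Key hex bytes 57 cf a2 is 3 bytes ≤ B = 4; zero-pad to 4 bytes: K' = 57 cf a2 00.
K' ⊕ ipad = 61 f9 94 36; K' ⊕ opad = 0b 93 fe 5c.
m1: inner = H(61 f9 94 36 6d) = 91; tag = H(0b 93 fe 5c 91) = 89
m2: inner = H(61 f9 94 36 1e) = 42; tag = H(0b 93 fe 5c 42) = 3a
m3: inner = H(61 f9 94 36 67) = 8b; tag = H(0b 93 fe 5c 8b) = 83
m4: inner = H(61 f9 94 36 31) = 55; tag = H(0b 93 fe 5c 55) = 4d ← matches

4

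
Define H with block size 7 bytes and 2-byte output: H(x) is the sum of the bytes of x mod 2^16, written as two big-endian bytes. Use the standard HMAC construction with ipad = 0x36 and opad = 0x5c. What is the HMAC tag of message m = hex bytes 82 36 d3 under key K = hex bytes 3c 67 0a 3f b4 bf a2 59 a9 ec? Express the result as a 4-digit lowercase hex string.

037e

Key hex bytes 3c 67 0a 3f b4 bf a2 59 a9 ec is 10 bytes > B = 7, so hash it first: H(key) = 04 ef, then zero-pad to 7 bytes: K' = 04 ef 00 00 00 00 00.
K' ⊕ ipad = 32 d9 36 36 36 36 36.  K' ⊕ opad = 58 b3 5c 5c 5c 5c 5c.
Inner input = (K'⊕ipad) ∥ m = 32 d9 36 36 36 36 36 ∥ 82 36 d3.
Inner hash: sum = 50+217+54+54+54+54+54+130+54+211 = 932 → 03 a4.
Outer input = (K'⊕opad) ∥ inner = 58 b3 5c 5c 5c 5c 5c ∥ 03 a4.
Outer hash (tag): sum = 88+179+92+92+92+92+92+3+164 = 894 → 03 7e.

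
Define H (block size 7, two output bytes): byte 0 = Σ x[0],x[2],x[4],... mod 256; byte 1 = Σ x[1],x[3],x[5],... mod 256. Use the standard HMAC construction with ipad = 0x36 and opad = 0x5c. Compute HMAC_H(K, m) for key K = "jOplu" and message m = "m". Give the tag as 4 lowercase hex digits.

5dba

Key "jOplu" = 6a 4f 70 6c 75 is 5 bytes ≤ B = 7; zero-pad to 7 bytes: K' = 6a 4f 70 6c 75 00 00.
K' ⊕ ipad = 5c 79 46 5a 43 36 36.  K' ⊕ opad = 36 13 2c 30 29 5c 5c.
Inner input = (K'⊕ipad) ∥ m = 5c 79 46 5a 43 36 36 ∥ 6d.
Inner hash: even-index sum = 283 mod 256 = 27; odd-index sum = 374 mod 256 = 118 → 1b 76.
Outer input = (K'⊕opad) ∥ inner = 36 13 2c 30 29 5c 5c ∥ 1b 76.
Outer hash (tag): even-index sum = 349 mod 256 = 93; odd-index sum = 186 mod 256 = 186 → 5d ba.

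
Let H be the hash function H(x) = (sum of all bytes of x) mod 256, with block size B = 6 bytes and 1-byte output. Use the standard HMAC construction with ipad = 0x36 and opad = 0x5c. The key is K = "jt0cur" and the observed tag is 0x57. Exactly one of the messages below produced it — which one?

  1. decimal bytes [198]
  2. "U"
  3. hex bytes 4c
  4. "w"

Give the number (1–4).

4

Key "jt0cur" = 6a 74 30 63 75 72 is exactly B = 6 bytes: K' = 6a 74 30 63 75 72.
K' ⊕ ipad = 5c 42 06 55 43 44; K' ⊕ opad = 36 28 6c 3f 29 2e.
m1: inner = H(5c 42 06 55 43 44 c6) = 46; tag = H(36 28 6c 3f 29 2e 46) = a6
m2: inner = H(5c 42 06 55 43 44 55) = d5; tag = H(36 28 6c 3f 29 2e d5) = 35
m3: inner = H(5c 42 06 55 43 44 4c) = cc; tag = H(36 28 6c 3f 29 2e cc) = 2c
m4: inner = H(5c 42 06 55 43 44 77) = f7; tag = H(36 28 6c 3f 29 2e f7) = 57 ← matches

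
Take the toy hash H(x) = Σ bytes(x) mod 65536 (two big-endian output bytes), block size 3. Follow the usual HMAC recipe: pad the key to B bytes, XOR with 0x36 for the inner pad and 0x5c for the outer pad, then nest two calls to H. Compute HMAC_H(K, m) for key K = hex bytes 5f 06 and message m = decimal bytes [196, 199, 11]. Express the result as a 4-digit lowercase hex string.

0120

Key hex bytes 5f 06 is 2 bytes ≤ B = 3; zero-pad to 3 bytes: K' = 5f 06 00.
K' ⊕ ipad = 69 30 36.  K' ⊕ opad = 03 5a 5c.
Inner input = (K'⊕ipad) ∥ m = 69 30 36 ∥ c4 c7 0b.
Inner hash: sum = 105+48+54+196+199+11 = 613 → 02 65.
Outer input = (K'⊕opad) ∥ inner = 03 5a 5c ∥ 02 65.
Outer hash (tag): sum = 3+90+92+2+101 = 288 → 01 20.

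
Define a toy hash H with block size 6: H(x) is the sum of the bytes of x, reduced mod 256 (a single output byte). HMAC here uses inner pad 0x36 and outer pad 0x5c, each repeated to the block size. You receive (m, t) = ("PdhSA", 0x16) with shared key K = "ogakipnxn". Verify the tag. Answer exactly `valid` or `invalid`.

valid

Key "ogakipnxn" = 6f 67 61 6b 69 70 6e 78 6e is 9 bytes > B = 6, so hash it first: H(key) = cf, then zero-pad to 6 bytes: K' = cf 00 00 00 00 00.
K' ⊕ ipad = f9 36 36 36 36 36; K' ⊕ opad = 93 5c 5c 5c 5c 5c.
Inner hash: sum = 249+54+54+54+54+54+80+100+104+83+65 = 951; mod 256 = 183 → b7.
Outer hash (recomputed tag): sum = 147+92+92+92+92+92+183 = 790; mod 256 = 22 → 16.
Recomputed tag = 16; claimed = 16 → match.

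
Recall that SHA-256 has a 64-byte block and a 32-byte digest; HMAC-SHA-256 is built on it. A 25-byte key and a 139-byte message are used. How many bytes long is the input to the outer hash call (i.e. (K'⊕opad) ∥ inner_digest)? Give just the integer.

Key is 25 ≤ 64 bytes, zero-padded: |K'| = 64.
Outer input = (K'⊕opad) ∥ H(inner) → 64 + 32 = 96 bytes.

96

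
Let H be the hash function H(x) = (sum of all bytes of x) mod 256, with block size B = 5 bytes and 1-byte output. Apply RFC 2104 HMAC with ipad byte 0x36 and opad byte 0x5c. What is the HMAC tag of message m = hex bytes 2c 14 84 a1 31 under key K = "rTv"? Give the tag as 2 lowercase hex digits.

00

Key "rTv" = 72 54 76 is 3 bytes ≤ B = 5; zero-pad to 5 bytes: K' = 72 54 76 00 00.
K' ⊕ ipad = 44 62 40 36 36.  K' ⊕ opad = 2e 08 2a 5c 5c.
Inner input = (K'⊕ipad) ∥ m = 44 62 40 36 36 ∥ 2c 14 84 a1 31.
Inner hash: sum = 68+98+64+54+54+44+20+132+161+49 = 744; mod 256 = 232 → e8.
Outer input = (K'⊕opad) ∥ inner = 2e 08 2a 5c 5c ∥ e8.
Outer hash (tag): sum = 46+8+42+92+92+232 = 512; mod 256 = 0 → 00.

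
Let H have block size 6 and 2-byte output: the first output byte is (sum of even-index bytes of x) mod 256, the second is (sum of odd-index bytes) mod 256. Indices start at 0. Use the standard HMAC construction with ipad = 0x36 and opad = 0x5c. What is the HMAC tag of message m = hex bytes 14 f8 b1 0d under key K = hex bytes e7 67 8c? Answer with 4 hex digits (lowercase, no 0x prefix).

Key hex bytes e7 67 8c is 3 bytes ≤ B = 6; zero-pad to 6 bytes: K' = e7 67 8c 00 00 00.
K' ⊕ ipad = d1 51 ba 36 36 36.  K' ⊕ opad = bb 3b d0 5c 5c 5c.
Inner input = (K'⊕ipad) ∥ m = d1 51 ba 36 36 36 ∥ 14 f8 b1 0d.
Inner hash: even-index sum = 646 mod 256 = 134; odd-index sum = 450 mod 256 = 194 → 86 c2.
Outer input = (K'⊕opad) ∥ inner = bb 3b d0 5c 5c 5c ∥ 86 c2.
Outer hash (tag): even-index sum = 621 mod 256 = 109; odd-index sum = 437 mod 256 = 181 → 6d b5.

6db5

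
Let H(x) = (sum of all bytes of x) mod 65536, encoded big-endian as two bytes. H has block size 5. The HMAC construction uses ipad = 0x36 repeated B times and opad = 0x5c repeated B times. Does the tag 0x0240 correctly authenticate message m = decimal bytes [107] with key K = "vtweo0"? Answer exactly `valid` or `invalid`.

Key "vtweo0" = 76 74 77 65 6f 30 is 6 bytes > B = 5, so hash it first: H(key) = 02 65, then zero-pad to 5 bytes: K' = 02 65 00 00 00.
K' ⊕ ipad = 34 53 36 36 36; K' ⊕ opad = 5e 39 5c 5c 5c.
Inner hash: sum = 52+83+54+54+54+107 = 404 → 01 94.
Outer hash (recomputed tag): sum = 94+57+92+92+92+1+148 = 576 → 02 40.
Recomputed tag = 0240; claimed = 0240 → match.

valid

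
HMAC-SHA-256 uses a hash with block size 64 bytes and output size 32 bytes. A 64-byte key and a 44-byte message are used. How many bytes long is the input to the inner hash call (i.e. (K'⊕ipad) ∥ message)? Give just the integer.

Key is 64 ≤ 64 bytes, zero-padded: |K'| = 64.
Inner input = (K'⊕ipad) ∥ m → 64 + 44 = 108 bytes.

108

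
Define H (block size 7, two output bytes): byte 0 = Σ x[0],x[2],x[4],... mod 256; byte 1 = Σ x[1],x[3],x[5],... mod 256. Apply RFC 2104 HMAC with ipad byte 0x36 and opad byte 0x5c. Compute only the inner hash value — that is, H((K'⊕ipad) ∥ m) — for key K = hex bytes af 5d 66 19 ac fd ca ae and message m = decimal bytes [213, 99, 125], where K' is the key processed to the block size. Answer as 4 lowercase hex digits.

c2d5

Key hex bytes af 5d 66 19 ac fd ca ae is 8 bytes > B = 7, so hash it first: H(key) = 8b 21, then zero-pad to 7 bytes: K' = 8b 21 00 00 00 00 00.
K' ⊕ ipad = bd 17 36 36 36 36 36.
Inner input = bd 17 36 36 36 36 36 ∥ d5 63 7d.
Inner hash: even-index sum = 450 mod 256 = 194; odd-index sum = 469 mod 256 = 213 → c2 d5.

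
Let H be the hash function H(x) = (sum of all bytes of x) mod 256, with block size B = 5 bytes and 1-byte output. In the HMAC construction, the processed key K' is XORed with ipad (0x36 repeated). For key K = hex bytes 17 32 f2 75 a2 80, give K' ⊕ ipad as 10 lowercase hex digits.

Key hex bytes 17 32 f2 75 a2 80 is 6 bytes > B = 5, so hash it first: H(key) = d2, then zero-pad to 5 bytes: K' = d2 00 00 00 00.
XOR each byte with 0x36: d2⊕36=e4, 00⊕36=36, 00⊕36=36, 00⊕36=36, 00⊕36=36.

e436363636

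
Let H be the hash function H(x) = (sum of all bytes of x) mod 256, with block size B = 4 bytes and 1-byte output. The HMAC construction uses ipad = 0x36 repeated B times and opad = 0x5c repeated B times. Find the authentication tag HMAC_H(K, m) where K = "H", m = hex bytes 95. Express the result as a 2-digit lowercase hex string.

dd

Key "H" = 48 is 1 byte ≤ B = 4; zero-pad to 4 bytes: K' = 48 00 00 00.
K' ⊕ ipad = 7e 36 36 36.  K' ⊕ opad = 14 5c 5c 5c.
Inner input = (K'⊕ipad) ∥ m = 7e 36 36 36 ∥ 95.
Inner hash: sum = 126+54+54+54+149 = 437; mod 256 = 181 → b5.
Outer input = (K'⊕opad) ∥ inner = 14 5c 5c 5c ∥ b5.
Outer hash (tag): sum = 20+92+92+92+181 = 477; mod 256 = 221 → dd.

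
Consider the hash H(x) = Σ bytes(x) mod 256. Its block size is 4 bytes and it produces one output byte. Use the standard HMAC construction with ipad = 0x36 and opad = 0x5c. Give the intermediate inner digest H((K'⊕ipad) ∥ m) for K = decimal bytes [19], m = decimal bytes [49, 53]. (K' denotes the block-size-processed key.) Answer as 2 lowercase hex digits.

Key decimal bytes [19] = 13 is 1 byte ≤ B = 4; zero-pad to 4 bytes: K' = 13 00 00 00.
K' ⊕ ipad = 25 36 36 36.
Inner input = 25 36 36 36 ∥ 31 35.
Inner hash: sum = 37+54+54+54+49+53 = 301; mod 256 = 45 → 2d.

2d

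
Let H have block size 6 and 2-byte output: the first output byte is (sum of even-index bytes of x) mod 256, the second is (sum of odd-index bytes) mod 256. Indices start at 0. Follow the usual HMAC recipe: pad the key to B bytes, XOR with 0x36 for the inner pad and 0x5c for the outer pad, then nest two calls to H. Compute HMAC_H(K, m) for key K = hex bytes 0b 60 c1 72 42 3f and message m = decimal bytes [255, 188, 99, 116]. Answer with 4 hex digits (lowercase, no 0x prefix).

1ca0

Key hex bytes 0b 60 c1 72 42 3f is exactly B = 6 bytes: K' = 0b 60 c1 72 42 3f.
K' ⊕ ipad = 3d 56 f7 44 74 09.  K' ⊕ opad = 57 3c 9d 2e 1e 63.
Inner input = (K'⊕ipad) ∥ m = 3d 56 f7 44 74 09 ∥ ff bc 63 74.
Inner hash: even-index sum = 778 mod 256 = 10; odd-index sum = 467 mod 256 = 211 → 0a d3.
Outer input = (K'⊕opad) ∥ inner = 57 3c 9d 2e 1e 63 ∥ 0a d3.
Outer hash (tag): even-index sum = 284 mod 256 = 28; odd-index sum = 416 mod 256 = 160 → 1c a0.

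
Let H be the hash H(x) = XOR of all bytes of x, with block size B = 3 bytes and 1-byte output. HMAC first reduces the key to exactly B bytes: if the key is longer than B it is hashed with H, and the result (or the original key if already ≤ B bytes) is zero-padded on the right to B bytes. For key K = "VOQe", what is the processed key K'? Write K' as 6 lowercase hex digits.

|K| = 4 > B = 3, so first hash the key.
H(K): XOR 56⊕4f⊕51⊕65 = 2d.
Zero-pad H(K) = 2d to 3 bytes: K' = 2d 00 00.

2d0000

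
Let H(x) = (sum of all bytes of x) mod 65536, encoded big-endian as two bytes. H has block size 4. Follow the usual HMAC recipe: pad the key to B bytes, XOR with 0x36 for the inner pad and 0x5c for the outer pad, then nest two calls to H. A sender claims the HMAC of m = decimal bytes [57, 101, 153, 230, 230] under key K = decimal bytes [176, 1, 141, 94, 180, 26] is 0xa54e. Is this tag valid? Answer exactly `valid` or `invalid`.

invalid

Key decimal bytes [176, 1, 141, 94, 180, 26] = b0 01 8d 5e b4 1a is 6 bytes > B = 4, so hash it first: H(key) = 02 6a, then zero-pad to 4 bytes: K' = 02 6a 00 00.
K' ⊕ ipad = 34 5c 36 36; K' ⊕ opad = 5e 36 5c 5c.
Inner hash: sum = 52+92+54+54+57+101+153+230+230 = 1023 → 03 ff.
Outer hash (recomputed tag): sum = 94+54+92+92+3+255 = 590 → 02 4e.
Recomputed tag = 024e; claimed = a54e → mismatch.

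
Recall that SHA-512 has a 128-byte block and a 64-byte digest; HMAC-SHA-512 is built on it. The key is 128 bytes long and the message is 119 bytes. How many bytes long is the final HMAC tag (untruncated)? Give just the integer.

The tag is one SHA-512 digest: 64 bytes.

64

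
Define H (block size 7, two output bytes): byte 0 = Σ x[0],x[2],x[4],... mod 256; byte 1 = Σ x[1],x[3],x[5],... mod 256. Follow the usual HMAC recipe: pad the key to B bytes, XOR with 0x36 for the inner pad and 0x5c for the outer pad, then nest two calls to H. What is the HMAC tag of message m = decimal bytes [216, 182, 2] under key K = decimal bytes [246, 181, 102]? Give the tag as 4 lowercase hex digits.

65d3

Key decimal bytes [246, 181, 102] = f6 b5 66 is 3 bytes ≤ B = 7; zero-pad to 7 bytes: K' = f6 b5 66 00 00 00 00.
K' ⊕ ipad = c0 83 50 36 36 36 36.  K' ⊕ opad = aa e9 3a 5c 5c 5c 5c.
Inner input = (K'⊕ipad) ∥ m = c0 83 50 36 36 36 36 ∥ d8 b6 02.
Inner hash: even-index sum = 562 mod 256 = 50; odd-index sum = 457 mod 256 = 201 → 32 c9.
Outer input = (K'⊕opad) ∥ inner = aa e9 3a 5c 5c 5c 5c ∥ 32 c9.
Outer hash (tag): even-index sum = 613 mod 256 = 101; odd-index sum = 467 mod 256 = 211 → 65 d3.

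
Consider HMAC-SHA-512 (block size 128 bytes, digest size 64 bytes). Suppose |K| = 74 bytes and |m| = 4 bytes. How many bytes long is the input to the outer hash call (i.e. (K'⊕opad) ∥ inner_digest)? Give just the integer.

192

Key is 74 ≤ 128 bytes, zero-padded: |K'| = 128.
Outer input = (K'⊕opad) ∥ H(inner) → 128 + 64 = 192 bytes.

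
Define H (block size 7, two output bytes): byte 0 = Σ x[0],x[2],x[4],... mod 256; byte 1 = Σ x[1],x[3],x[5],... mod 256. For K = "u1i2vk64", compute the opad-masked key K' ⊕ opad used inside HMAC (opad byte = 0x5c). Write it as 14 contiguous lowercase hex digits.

Key "u1i2vk64" = 75 31 69 32 76 6b 36 34 is 8 bytes > B = 7, so hash it first: H(key) = 8a 02, then zero-pad to 7 bytes: K' = 8a 02 00 00 00 00 00.
XOR each byte with 0x5c: 8a⊕5c=d6, 02⊕5c=5e, 00⊕5c=5c, 00⊕5c=5c, 00⊕5c=5c, 00⊕5c=5c, 00⊕5c=5c.

d65e5c5c5c5c5c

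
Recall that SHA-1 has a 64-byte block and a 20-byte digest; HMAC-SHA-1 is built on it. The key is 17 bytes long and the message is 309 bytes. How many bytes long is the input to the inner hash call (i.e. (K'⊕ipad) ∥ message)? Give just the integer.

Key is 17 ≤ 64 bytes, zero-padded: |K'| = 64.
Inner input = (K'⊕ipad) ∥ m → 64 + 309 = 373 bytes.

373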